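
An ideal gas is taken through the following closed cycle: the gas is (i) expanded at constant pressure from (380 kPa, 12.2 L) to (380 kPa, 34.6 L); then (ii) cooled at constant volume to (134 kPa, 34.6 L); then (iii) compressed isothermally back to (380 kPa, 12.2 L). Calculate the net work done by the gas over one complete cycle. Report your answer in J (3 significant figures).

Leg (i): W = PΔV = (380)(34.6 − 12.2) = 8512 J.
Leg (ii): W = 0.
Leg (iii): W = PᵢVᵢ ln(V_f/Vᵢ) = (4636) ln(12.2/34.6) = -4833 J.
W_net = 8512 − 4833 = 3679 J.

W_net ≈ 3680 J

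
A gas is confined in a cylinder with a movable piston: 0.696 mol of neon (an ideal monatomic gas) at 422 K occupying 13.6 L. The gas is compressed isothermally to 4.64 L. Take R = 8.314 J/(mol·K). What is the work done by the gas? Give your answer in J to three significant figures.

W ≈ -2630 J

Isothermal: W = nRT ln(V₂/V₁).
W = (0.696)(8.314)(422) × ln(4.64/13.6)
  = 2442 × -1.075
W_by_gas = -2626 J.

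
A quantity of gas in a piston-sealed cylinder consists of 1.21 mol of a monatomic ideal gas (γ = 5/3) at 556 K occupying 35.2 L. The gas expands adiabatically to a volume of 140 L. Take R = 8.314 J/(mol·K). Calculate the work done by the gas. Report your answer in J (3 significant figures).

W ≈ 5050 J

Adiabatic: TV^(γ−1) = const with γ = 5/3.
T₂ = T₁ (V₁/V₂)^(γ−1) = 556 × (35.2/140)^0.667 = 556 × 0.3984 = 221.5 K.
W_by = nCᵥ(T₁ − T₂) = (1.21)(12.47)(556 − 221.5) = 5048 J.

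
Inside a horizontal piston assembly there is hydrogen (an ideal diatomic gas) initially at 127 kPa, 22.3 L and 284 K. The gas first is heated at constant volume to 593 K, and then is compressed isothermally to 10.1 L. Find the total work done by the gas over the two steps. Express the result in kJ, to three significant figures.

W_total ≈ -4.68 kJ

Step 1 (isochoric): W = 0 (constant volume).
After step 1: P = 265.2 kPa (V unchanged).
Step 2 (isothermal): W = P₁V₁ ln(V₂/V₁) = (5914) ln(10.1/22.3) = -4684 J.
W_total = 0 − 4684 = -4684 J.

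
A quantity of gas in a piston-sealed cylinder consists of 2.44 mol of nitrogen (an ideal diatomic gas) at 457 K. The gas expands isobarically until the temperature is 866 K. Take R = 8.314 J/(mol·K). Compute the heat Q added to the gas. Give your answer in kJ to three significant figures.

Q ≈ 29.0 kJ

Isobaric: W = nRΔT = (2.44)(8.314)(409) = 8297 J.
ΔU = nCᵥΔT with Cᵥ = 5R/2: ΔU = (2.44)(20.79)(409) = 20743 J.
Q = ΔU + W = 20743 + 8297 = 29040 J.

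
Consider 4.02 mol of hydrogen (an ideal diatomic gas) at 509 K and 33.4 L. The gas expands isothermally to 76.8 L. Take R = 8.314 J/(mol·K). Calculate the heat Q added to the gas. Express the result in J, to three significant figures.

Q ≈ 14200 J

Isothermal ⇒ ΔU = 0, so Q = W = nRT ln(V₂/V₁).
Q = (4.02)(8.314)(509) ln(76.8/33.4) = 17012 × 0.8326 = 14165 J.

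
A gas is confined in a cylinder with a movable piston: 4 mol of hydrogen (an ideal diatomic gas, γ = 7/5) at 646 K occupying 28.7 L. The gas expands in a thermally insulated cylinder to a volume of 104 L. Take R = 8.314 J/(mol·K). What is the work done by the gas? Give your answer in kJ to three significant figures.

Adiabatic: TV^(γ−1) = const with γ = 7/5.
T₂ = T₁ (V₁/V₂)^(γ−1) = 646 × (28.7/104)^0.4 = 646 × 0.5975 = 386 K.
W_by = nCᵥ(T₁ − T₂) = (4)(20.79)(646 − 386) = 21618 J.

W ≈ 21.6 kJ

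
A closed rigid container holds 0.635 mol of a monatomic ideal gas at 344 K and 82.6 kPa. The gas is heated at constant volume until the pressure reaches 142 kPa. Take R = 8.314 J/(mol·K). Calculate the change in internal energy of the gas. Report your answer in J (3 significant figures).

Constant volume ⇒ W = 0, so Q = ΔU = nCᵥΔT with Cᵥ = 3R/2 = 12.47 J/(mol·K).
At constant V, T₂/T₁ = P₂/P₁ ⇒ ΔT = T₁(P₂/P₁ − 1) = 344·(142/82.6 − 1) = 247.4 K.
ΔU = (0.635)(12.47)(247.4) = 1959 J.

ΔU ≈ 1960 J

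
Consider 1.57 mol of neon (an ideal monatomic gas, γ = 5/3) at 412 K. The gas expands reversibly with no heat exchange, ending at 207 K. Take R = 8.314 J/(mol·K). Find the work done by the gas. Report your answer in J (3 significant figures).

W ≈ 4010 J

Adiabatic ⇒ Q = 0, so W_by = −ΔU = nCᵥ(T₁ − T₂).
Cᵥ = 3R/2 = 12.47 J/(mol·K).
W = (1.57)(12.47)(412 − 207) = 4014 J.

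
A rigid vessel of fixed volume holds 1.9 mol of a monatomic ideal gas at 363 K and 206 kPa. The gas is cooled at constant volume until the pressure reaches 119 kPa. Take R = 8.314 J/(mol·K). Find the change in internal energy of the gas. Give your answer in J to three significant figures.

ΔU ≈ -3630 J

Constant volume ⇒ W = 0, so Q = ΔU = nCᵥΔT with Cᵥ = 3R/2 = 12.47 J/(mol·K).
At constant V, T₂/T₁ = P₂/P₁ ⇒ ΔT = T₁(P₂/P₁ − 1) = 363·(119/206 − 1) = -153.3 K.
ΔU = (1.9)(12.47)(-153.3) = -3633 J.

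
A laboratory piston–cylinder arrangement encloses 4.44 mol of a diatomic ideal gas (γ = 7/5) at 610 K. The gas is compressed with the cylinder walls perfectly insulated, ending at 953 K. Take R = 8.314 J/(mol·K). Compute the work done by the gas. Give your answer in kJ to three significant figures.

W ≈ -31.7 kJ

Adiabatic ⇒ Q = 0, so W_by = −ΔU = nCᵥ(T₁ − T₂).
Cᵥ = 5R/2 = 20.79 J/(mol·K).
W = (4.44)(20.79)(610 − 953) = -31654 J.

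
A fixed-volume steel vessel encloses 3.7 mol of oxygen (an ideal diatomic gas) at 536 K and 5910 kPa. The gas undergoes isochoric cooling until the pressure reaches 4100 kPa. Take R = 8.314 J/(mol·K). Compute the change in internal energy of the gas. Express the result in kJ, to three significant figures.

ΔU ≈ -12.6 kJ

Constant volume ⇒ W = 0, so Q = ΔU = nCᵥΔT with Cᵥ = 5R/2 = 20.79 J/(mol·K).
At constant V, T₂/T₁ = P₂/P₁ ⇒ ΔT = T₁(P₂/P₁ − 1) = 536·(4100/5910 − 1) = -164.2 K.
ΔU = (3.7)(20.79)(-164.2) = -12624 J.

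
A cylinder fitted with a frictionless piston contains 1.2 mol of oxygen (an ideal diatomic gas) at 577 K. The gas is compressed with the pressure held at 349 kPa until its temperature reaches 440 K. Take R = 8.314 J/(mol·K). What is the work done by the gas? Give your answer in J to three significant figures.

W ≈ -1370 J

Isobaric: W = P ΔV = nR ΔT.
W = (1.2)(8.314)(440 − 577) = -1367 J.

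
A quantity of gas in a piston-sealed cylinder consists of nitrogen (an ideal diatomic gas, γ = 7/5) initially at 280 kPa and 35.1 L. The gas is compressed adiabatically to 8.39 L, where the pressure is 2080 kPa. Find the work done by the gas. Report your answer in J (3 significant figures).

W ≈ -19100 J

Adiabatic: W = (P₁V₁ − P₂V₂)/(γ − 1) with γ = 7/5.
P₁V₁ = 9828 J, P₂V₂ = 17451 J.
W = (9828 − 17451) / 0.4 = -19058 J.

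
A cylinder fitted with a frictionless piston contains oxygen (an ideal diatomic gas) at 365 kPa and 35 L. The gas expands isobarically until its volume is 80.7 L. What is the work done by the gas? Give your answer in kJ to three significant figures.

Isobaric: W = P ΔV.
W = (365 kPa)(80.7 − 35 L) = (365)(45.7) = 16680 J.

W ≈ 16.7 kJ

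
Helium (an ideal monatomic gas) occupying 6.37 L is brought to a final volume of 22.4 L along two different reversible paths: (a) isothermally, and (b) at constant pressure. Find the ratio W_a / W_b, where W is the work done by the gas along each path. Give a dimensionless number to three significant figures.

Path (a) isothermal: W = P₁V₁ ln(V₂/V₁) → W_a/(P₁V₁) = 1.257.
Path (b) isobaric: W = P₁(V₂ − V₁) → W_b/(P₁V₁) = 2.516.
W_a / W_b = 1.257 / 2.516 = 0.4997.

W_a / W_b ≈ 0.500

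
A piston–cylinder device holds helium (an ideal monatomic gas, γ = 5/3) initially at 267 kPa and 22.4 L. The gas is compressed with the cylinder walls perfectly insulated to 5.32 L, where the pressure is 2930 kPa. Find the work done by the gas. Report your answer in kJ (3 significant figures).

W ≈ -14.4 kJ

Adiabatic: W = (P₁V₁ − P₂V₂)/(γ − 1) with γ = 5/3.
P₁V₁ = 5981 J, P₂V₂ = 15588 J.
W = (5981 − 15588) / 0.6667 = -14410 J.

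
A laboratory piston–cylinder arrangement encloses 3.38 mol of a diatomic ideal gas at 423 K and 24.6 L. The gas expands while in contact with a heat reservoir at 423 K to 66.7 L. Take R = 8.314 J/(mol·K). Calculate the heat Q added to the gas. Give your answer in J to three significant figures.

Q ≈ 11900 J

Isothermal ⇒ ΔU = 0, so Q = W = nRT ln(V₂/V₁).
Q = (3.38)(8.314)(423) ln(66.7/24.6) = 11887 × 0.9975 = 11857 J.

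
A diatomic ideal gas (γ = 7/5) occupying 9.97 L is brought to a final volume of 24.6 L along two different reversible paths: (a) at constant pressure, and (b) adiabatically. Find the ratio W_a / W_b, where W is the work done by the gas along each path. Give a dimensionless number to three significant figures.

W_a / W_b ≈ 1.94

Path (a) isobaric: W = P₁(V₂ − V₁) → W_a/(P₁V₁) = 1.467.
Path (b) adiabatic: W = P₁V₁(1 − (V₁/V₂)^(γ−1))/(γ−1) → W_b/(P₁V₁) = 0.758.
W_a / W_b = 1.467 / 0.758 = 1.936.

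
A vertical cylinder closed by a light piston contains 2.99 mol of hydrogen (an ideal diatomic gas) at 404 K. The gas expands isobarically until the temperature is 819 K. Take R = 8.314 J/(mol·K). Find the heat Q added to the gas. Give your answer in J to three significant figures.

Isobaric: W = nRΔT = (2.99)(8.314)(415) = 10316 J.
ΔU = nCᵥΔT with Cᵥ = 5R/2: ΔU = (2.99)(20.79)(415) = 25791 J.
Q = ΔU + W = 25791 + 10316 = 36107 J.

Q ≈ 36100 J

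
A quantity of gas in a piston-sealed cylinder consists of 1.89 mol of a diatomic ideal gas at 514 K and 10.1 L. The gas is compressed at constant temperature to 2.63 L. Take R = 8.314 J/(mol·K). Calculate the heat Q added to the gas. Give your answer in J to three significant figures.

Isothermal ⇒ ΔU = 0, so Q = W = nRT ln(V₂/V₁).
Q = (1.89)(8.314)(514) ln(2.63/10.1) = 8077 × -1.346 = -10868 J.

Q ≈ -10900 J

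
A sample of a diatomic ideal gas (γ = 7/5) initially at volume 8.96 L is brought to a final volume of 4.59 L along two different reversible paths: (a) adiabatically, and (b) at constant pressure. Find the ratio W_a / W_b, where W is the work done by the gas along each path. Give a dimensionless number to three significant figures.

W_a / W_b ≈ 1.57

Path (a) adiabatic: W = P₁V₁(1 − (V₁/V₂)^(γ−1))/(γ−1) → W_a/(P₁V₁) = -0.7669.
Path (b) isobaric: W = P₁(V₂ − V₁) → W_b/(P₁V₁) = -0.4877.
W_a / W_b = -0.7669 / -0.4877 = 1.572.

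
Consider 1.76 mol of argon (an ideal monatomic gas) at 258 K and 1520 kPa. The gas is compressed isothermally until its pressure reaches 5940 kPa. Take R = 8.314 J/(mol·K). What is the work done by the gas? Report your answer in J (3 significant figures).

W ≈ -5150 J

Isothermal process: W = nRT ln(V₂/V₁) = nRT ln(P₁/P₂).
W = (1.76)(8.314)(258) × ln(1520/5940)
  = 3775 × ln(0.2559) = 3775 × -1.363
W_by_gas = -5146 J.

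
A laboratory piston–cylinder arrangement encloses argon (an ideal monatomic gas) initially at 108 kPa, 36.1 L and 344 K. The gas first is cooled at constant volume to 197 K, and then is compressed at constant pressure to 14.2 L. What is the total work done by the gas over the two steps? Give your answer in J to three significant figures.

Step 1 (isochoric): W = 0 (constant volume).
After step 1: P = 61.85 kPa (V unchanged).
Step 2 (isobaric): W = PΔV = (61.85 kPa)(14.2 − 36.1 L) = -1354 J.
W_total = 0 − 1354 = -1354 J.

W_total ≈ -1350 J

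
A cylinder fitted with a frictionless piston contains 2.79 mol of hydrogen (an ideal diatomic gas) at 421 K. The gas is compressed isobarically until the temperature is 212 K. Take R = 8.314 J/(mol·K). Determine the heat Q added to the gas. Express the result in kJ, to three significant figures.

Q ≈ -17.0 kJ

Isobaric: W = nRΔT = (2.79)(8.314)(-209) = -4848 J.
ΔU = nCᵥΔT with Cᵥ = 5R/2: ΔU = (2.79)(20.79)(-209) = -12120 J.
Q = ΔU + W = -12120 − 4848 = -16968 J.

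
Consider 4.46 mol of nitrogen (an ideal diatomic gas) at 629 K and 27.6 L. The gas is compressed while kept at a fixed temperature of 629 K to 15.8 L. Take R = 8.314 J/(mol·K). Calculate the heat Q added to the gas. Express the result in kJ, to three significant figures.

Isothermal ⇒ ΔU = 0, so Q = W = nRT ln(V₂/V₁).
Q = (4.46)(8.314)(629) ln(15.8/27.6) = 23324 × -0.5578 = -13010 J.

Q ≈ -13.0 kJ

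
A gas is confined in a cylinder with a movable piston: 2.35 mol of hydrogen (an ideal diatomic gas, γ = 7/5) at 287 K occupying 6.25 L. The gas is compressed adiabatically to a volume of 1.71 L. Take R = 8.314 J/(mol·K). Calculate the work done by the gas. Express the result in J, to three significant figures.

Adiabatic: TV^(γ−1) = const with γ = 7/5.
T₂ = T₁ (V₁/V₂)^(γ−1) = 287 × (6.25/1.71)^0.4 = 287 × 1.679 = 482 K.
W_by = nCᵥ(T₁ − T₂) = (2.35)(20.79)(287 − 482) = -9524 J.

W ≈ -9520 J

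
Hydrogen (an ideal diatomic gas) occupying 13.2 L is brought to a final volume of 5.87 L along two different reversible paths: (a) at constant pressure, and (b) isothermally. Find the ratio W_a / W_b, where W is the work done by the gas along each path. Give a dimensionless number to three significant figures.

W_a / W_b ≈ 0.685

Path (a) isobaric: W = P₁(V₂ − V₁) → W_a/(P₁V₁) = -0.5553.
Path (b) isothermal: W = P₁V₁ ln(V₂/V₁) → W_b/(P₁V₁) = -0.8104.
W_a / W_b = -0.5553 / -0.8104 = 0.6853.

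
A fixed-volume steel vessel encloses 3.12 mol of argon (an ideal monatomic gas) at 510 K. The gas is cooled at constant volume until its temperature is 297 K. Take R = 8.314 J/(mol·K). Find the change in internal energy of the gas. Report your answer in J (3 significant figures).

ΔU ≈ -8290 J

Constant volume ⇒ W = 0, so Q = ΔU = nCᵥΔT with Cᵥ = 3R/2 = 12.47 J/(mol·K).
ΔU = (3.12)(12.47)(297 − 510) = -8288 J.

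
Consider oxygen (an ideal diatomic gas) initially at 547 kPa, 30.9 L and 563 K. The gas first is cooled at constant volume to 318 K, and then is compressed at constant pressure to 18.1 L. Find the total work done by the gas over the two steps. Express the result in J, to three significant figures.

W_total ≈ -3950 J

Step 1 (isochoric): W = 0 (constant volume).
After step 1: P = 309 kPa (V unchanged).
Step 2 (isobaric): W = PΔV = (309 kPa)(18.1 − 30.9 L) = -3955 J.
W_total = 0 − 3955 = -3955 J.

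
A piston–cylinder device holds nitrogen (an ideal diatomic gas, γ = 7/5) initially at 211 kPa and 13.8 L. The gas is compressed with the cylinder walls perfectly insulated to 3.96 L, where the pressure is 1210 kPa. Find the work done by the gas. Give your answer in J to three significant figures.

W ≈ -4700 J

Adiabatic: W = (P₁V₁ − P₂V₂)/(γ − 1) with γ = 7/5.
P₁V₁ = 2912 J, P₂V₂ = 4792 J.
W = (2912 − 4792) / 0.4 = -4700 J.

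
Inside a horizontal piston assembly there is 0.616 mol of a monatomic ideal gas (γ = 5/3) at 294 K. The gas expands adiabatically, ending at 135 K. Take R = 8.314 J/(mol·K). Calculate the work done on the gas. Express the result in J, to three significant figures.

W ≈ -1220 J

Adiabatic ⇒ Q = 0, so W_by = −ΔU = nCᵥ(T₁ − T₂).
Cᵥ = 3R/2 = 12.47 J/(mol·K).
W = (0.616)(12.47)(294 − 135) = 1221 J.
Work on gas = −W_by = -1221 J.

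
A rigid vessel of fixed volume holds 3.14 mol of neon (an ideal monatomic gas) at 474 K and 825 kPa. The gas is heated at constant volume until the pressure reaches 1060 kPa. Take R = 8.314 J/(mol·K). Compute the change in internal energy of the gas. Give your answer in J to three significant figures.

ΔU ≈ 5290 J

Constant volume ⇒ W = 0, so Q = ΔU = nCᵥΔT with Cᵥ = 3R/2 = 12.47 J/(mol·K).
At constant V, T₂/T₁ = P₂/P₁ ⇒ ΔT = T₁(P₂/P₁ − 1) = 474·(1060/825 − 1) = 135 K.
ΔU = (3.14)(12.47)(135) = 5287 J.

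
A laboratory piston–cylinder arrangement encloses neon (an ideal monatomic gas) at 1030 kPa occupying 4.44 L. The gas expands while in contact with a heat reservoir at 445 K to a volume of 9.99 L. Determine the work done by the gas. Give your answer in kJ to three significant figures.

W ≈ 3.71 kJ

Isothermal: W = nRT ln(V₂/V₁) = P₁V₁ ln(V₂/V₁).
P₁V₁ = (1030 kPa)(4.44 L) = 4573 J.
W = 4573 × ln(9.99/4.44) = 4573 × 0.8109
W_by_gas = 3709 J.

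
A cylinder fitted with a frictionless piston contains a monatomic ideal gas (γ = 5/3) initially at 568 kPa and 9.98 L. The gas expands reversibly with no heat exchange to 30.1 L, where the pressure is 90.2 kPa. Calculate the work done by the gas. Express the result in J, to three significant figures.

W ≈ 4430 J

Adiabatic: W = (P₁V₁ − P₂V₂)/(γ − 1) with γ = 5/3.
P₁V₁ = 5669 J, P₂V₂ = 2715 J.
W = (5669 − 2715) / 0.6667 = 4430 J.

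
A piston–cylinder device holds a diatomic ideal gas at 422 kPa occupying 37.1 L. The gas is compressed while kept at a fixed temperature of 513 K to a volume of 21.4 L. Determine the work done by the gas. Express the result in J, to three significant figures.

W ≈ -8610 J

Isothermal: W = nRT ln(V₂/V₁) = P₁V₁ ln(V₂/V₁).
P₁V₁ = (422 kPa)(37.1 L) = 15656 J.
W = 15656 × ln(21.4/37.1) = 15656 × -0.5502
W_by_gas = -8614 J.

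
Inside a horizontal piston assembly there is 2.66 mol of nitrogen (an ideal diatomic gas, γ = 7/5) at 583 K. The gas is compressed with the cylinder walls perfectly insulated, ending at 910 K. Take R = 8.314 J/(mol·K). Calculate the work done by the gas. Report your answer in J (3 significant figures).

Adiabatic ⇒ Q = 0, so W_by = −ΔU = nCᵥ(T₁ − T₂).
Cᵥ = 5R/2 = 20.79 J/(mol·K).
W = (2.66)(20.79)(583 − 910) = -18079 J.

W ≈ -18100 J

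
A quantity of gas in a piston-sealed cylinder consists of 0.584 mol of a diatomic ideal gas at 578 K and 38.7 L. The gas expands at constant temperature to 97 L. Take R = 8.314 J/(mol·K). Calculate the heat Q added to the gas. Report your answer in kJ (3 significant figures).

Q ≈ 2.58 kJ

Isothermal ⇒ ΔU = 0, so Q = W = nRT ln(V₂/V₁).
Q = (0.584)(8.314)(578) ln(97/38.7) = 2806 × 0.9189 = 2579 J.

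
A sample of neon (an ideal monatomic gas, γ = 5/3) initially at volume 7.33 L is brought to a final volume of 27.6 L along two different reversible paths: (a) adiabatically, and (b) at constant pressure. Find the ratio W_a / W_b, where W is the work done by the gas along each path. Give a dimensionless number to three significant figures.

Path (a) adiabatic: W = P₁V₁(1 − (V₁/V₂)^(γ−1))/(γ−1) → W_a/(P₁V₁) = 0.8802.
Path (b) isobaric: W = P₁(V₂ − V₁) → W_b/(P₁V₁) = 2.765.
W_a / W_b = 0.8802 / 2.765 = 0.3183.

W_a / W_b ≈ 0.318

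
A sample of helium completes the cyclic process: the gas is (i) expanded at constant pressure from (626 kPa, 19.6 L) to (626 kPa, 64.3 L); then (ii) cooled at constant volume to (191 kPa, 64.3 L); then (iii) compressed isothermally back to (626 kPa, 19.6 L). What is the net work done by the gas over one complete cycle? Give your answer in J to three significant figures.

Leg (i): W = PΔV = (626)(64.3 − 19.6) = 27982 J.
Leg (ii): W = 0.
Leg (iii): W = PᵢVᵢ ln(V_f/Vᵢ) = (12281) ln(19.6/64.3) = -14591 J.
W_net = 27982 − 14591 = 13392 J.

W_net ≈ 13400 J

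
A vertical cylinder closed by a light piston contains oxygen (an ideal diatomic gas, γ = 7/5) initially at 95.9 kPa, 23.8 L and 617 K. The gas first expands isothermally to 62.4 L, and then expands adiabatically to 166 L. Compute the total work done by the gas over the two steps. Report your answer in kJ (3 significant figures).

Step 1 (isothermal): W = P₁V₁ ln(V₂/V₁) = (2282) ln(62.4/23.8) = 2200 J.
After step 1: P = 36.58 kPa, V = 62.4 L, T = 617 K.
Step 2 (adiabatic): W = (P₁V₁ − P₂V₂)/(γ−1) = (2282 − 1543)/0.4 = 1848 J.
W_total = 2200 + 1848 = 4048 J.

W_total ≈ 4.05 kJ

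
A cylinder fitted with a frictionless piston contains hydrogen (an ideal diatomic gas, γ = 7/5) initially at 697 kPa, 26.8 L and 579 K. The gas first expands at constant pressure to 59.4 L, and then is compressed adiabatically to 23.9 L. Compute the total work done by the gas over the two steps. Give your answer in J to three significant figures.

W_total ≈ -22700 J

Step 1 (isobaric): W = PΔV = (697 kPa)(59.4 − 26.8 L) = 22722 J.
After step 1: P = 697 kPa, V = 59.4 L, T = 1283 K.
Step 2 (adiabatic): W = (P₁V₁ − P₂V₂)/(γ−1) = (41402 − 59590)/0.4 = -45471 J.
W_total = 22722 − 45471 = -22749 J.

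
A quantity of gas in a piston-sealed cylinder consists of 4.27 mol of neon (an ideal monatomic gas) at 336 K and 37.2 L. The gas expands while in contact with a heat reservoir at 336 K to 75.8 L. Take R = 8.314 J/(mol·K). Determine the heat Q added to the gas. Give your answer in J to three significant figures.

Isothermal ⇒ ΔU = 0, so Q = W = nRT ln(V₂/V₁).
Q = (4.27)(8.314)(336) ln(75.8/37.2) = 11928 × 0.7118 = 8490 J.

Q ≈ 8490 J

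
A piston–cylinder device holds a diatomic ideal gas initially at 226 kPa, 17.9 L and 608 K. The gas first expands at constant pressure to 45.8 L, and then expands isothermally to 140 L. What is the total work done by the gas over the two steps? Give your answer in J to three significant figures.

Step 1 (isobaric): W = PΔV = (226 kPa)(45.8 − 17.9 L) = 6305 J.
After step 1: P = 226 kPa, V = 45.8 L, T = 1556 K.
Step 2 (isothermal): W = P₁V₁ ln(V₂/V₁) = (10351) ln(140/45.8) = 11566 J.
W_total = 6305 + 11566 = 17871 J.

W_total ≈ 17900 J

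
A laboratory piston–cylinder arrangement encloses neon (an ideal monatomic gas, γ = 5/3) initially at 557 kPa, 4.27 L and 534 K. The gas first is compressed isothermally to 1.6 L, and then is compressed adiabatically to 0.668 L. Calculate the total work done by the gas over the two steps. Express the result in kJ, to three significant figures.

Step 1 (isothermal): W = P₁V₁ ln(V₂/V₁) = (2378) ln(1.6/4.27) = -2335 J.
After step 1: P = 1486 kPa, V = 1.6 L, T = 534 K.
Step 2 (adiabatic): W = (P₁V₁ − P₂V₂)/(γ−1) = (2378 − 4258)/0.667 = -2819 J.
W_total = -2335 − 2819 = -5154 J.

W_total ≈ -5.15 kJ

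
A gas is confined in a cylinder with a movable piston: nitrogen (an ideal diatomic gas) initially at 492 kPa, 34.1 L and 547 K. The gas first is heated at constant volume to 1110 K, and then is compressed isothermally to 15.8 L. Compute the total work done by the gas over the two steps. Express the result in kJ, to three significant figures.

W_total ≈ -26.2 kJ

Step 1 (isochoric): W = 0 (constant volume).
After step 1: P = 998.4 kPa (V unchanged).
Step 2 (isothermal): W = P₁V₁ ln(V₂/V₁) = (34045) ln(15.8/34.1) = -26190 J.
W_total = 0 − 26190 = -26190 J.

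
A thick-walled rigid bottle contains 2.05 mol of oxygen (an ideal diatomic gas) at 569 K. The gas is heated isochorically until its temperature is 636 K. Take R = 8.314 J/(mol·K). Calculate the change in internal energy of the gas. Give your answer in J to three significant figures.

Constant volume ⇒ W = 0, so Q = ΔU = nCᵥΔT with Cᵥ = 5R/2 = 20.79 J/(mol·K).
ΔU = (2.05)(20.79)(636 − 569) = 2855 J.

ΔU ≈ 2850 J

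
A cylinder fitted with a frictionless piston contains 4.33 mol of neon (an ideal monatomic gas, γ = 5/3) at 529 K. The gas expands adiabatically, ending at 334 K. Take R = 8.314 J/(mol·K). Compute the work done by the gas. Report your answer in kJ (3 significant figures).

Adiabatic ⇒ Q = 0, so W_by = −ΔU = nCᵥ(T₁ − T₂).
Cᵥ = 3R/2 = 12.47 J/(mol·K).
W = (4.33)(12.47)(529 − 334) = 10530 J.

W ≈ 10.5 kJ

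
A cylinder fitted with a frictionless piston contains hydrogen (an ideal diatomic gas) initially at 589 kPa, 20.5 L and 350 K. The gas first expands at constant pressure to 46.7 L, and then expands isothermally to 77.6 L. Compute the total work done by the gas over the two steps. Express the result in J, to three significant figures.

W_total ≈ 29400 J

Step 1 (isobaric): W = PΔV = (589 kPa)(46.7 − 20.5 L) = 15432 J.
After step 1: P = 589 kPa, V = 46.7 L, T = 797.3 K.
Step 2 (isothermal): W = P₁V₁ ln(V₂/V₁) = (27506) ln(77.6/46.7) = 13968 J.
W_total = 15432 + 13968 = 29400 J.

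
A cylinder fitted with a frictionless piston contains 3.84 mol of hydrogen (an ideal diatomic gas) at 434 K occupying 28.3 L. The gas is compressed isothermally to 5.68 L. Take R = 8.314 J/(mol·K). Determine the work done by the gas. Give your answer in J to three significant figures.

Isothermal: W = nRT ln(V₂/V₁).
W = (3.84)(8.314)(434) × ln(5.68/28.3)
  = 13856 × -1.606
W_by_gas = -22251 J.

W ≈ -22300 J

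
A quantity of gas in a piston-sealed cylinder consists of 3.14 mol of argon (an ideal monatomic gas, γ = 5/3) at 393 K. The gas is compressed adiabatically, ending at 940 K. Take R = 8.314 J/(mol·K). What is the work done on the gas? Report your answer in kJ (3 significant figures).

Adiabatic ⇒ Q = 0, so W_by = −ΔU = nCᵥ(T₁ − T₂).
Cᵥ = 3R/2 = 12.47 J/(mol·K).
W = (3.14)(12.47)(393 − 940) = -21420 J.
Work on gas = −W_by = 21420 J.

W ≈ 21.4 kJ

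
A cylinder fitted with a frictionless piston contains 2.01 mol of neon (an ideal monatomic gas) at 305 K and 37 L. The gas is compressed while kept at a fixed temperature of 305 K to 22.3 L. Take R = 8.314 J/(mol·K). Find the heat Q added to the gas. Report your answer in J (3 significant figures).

Q ≈ -2580 J

Isothermal ⇒ ΔU = 0, so Q = W = nRT ln(V₂/V₁).
Q = (2.01)(8.314)(305) ln(22.3/37) = 5097 × -0.5063 = -2581 J.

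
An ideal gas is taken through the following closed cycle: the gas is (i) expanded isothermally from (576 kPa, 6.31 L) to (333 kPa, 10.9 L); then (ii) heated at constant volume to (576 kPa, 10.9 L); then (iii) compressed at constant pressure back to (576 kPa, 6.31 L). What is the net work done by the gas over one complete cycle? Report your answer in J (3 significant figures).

Leg (i): W = PᵢVᵢ ln(V_f/Vᵢ) = (3635) ln(10.9/6.31) = 1987 J.
Leg (ii): W = 0.
Leg (iii): W = PΔV = (576)(6.31 − 10.9) = -2644 J.
W_net = 1987 − 2644 = -657.1 J.

W_net ≈ -657 J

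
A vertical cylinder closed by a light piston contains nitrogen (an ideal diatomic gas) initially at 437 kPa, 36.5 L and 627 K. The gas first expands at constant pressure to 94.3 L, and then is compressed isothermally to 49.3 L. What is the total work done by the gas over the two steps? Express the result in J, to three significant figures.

Step 1 (isobaric): W = PΔV = (437 kPa)(94.3 − 36.5 L) = 25259 J.
After step 1: P = 437 kPa, V = 94.3 L, T = 1620 K.
Step 2 (isothermal): W = P₁V₁ ln(V₂/V₁) = (41209) ln(49.3/94.3) = -26726 J.
W_total = 25259 − 26726 = -1468 J.

W_total ≈ -1470 J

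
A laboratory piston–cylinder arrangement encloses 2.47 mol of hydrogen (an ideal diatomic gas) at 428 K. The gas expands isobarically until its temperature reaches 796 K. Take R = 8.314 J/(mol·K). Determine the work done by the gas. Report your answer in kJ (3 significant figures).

Isobaric: W = P ΔV = nR ΔT.
W = (2.47)(8.314)(796 − 428) = 7557 J.

W ≈ 7.56 kJ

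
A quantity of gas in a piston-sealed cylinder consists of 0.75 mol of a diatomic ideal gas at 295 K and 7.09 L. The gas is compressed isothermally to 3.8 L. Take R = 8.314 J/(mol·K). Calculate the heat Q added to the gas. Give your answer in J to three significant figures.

Isothermal ⇒ ΔU = 0, so Q = W = nRT ln(V₂/V₁).
Q = (0.75)(8.314)(295) ln(3.8/7.09) = 1839 × -0.6237 = -1147 J.

Q ≈ -1150 J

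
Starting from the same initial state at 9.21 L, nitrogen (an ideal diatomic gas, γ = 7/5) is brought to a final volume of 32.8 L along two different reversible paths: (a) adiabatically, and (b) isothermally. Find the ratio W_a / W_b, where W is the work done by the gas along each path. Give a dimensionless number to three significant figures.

W_a / W_b ≈ 0.784

Path (a) adiabatic: W = P₁V₁(1 − (V₁/V₂)^(γ−1))/(γ−1) → W_a/(P₁V₁) = 0.9958.
Path (b) isothermal: W = P₁V₁ ln(V₂/V₁) → W_b/(P₁V₁) = 1.27.
W_a / W_b = 0.9958 / 1.27 = 0.784.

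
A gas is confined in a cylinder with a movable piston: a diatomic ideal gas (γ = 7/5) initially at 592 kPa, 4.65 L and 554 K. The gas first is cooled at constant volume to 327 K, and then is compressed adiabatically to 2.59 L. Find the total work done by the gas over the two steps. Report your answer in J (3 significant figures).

Step 1 (isochoric): W = 0 (constant volume).
After step 1: P = 349.4 kPa (V unchanged).
Step 2 (adiabatic): W = (P₁V₁ − P₂V₂)/(γ−1) = (1625 − 2053)/0.4 = -1071 J.
W_total = 0 − 1071 = -1071 J.

W_total ≈ -1070 J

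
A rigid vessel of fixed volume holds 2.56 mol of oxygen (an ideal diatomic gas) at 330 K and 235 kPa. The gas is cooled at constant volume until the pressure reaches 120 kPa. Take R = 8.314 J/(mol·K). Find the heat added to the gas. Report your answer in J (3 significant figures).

Q ≈ -8590 J

Constant volume ⇒ W = 0, so Q = ΔU = nCᵥΔT with Cᵥ = 5R/2 = 20.79 J/(mol·K).
At constant V, T₂/T₁ = P₂/P₁ ⇒ ΔT = T₁(P₂/P₁ − 1) = 330·(120/235 − 1) = -161.5 K.
ΔU = (2.56)(20.79)(-161.5) = -8593 J.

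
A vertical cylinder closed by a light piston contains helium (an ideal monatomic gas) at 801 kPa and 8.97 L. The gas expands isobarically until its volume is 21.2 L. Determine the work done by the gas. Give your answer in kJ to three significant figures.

Isobaric: W = P ΔV.
W = (801 kPa)(21.2 − 8.97 L) = (801)(12.23) = 9796 J.

W ≈ 9.80 kJ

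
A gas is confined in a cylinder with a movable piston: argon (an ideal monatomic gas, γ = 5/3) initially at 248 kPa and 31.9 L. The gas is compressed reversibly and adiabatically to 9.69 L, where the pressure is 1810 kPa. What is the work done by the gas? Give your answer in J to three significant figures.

Adiabatic: W = (P₁V₁ − P₂V₂)/(γ − 1) with γ = 5/3.
P₁V₁ = 7911 J, P₂V₂ = 17539 J.
W = (7911 − 17539) / 0.6667 = -14442 J.

W ≈ -14400 J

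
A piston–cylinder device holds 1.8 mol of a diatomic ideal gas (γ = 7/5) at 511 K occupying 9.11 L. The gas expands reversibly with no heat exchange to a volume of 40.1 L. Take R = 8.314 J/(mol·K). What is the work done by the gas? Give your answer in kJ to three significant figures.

W ≈ 8.55 kJ

Adiabatic: TV^(γ−1) = const with γ = 7/5.
T₂ = T₁ (V₁/V₂)^(γ−1) = 511 × (9.11/40.1)^0.4 = 511 × 0.5528 = 282.5 K.
W_by = nCᵥ(T₁ − T₂) = (1.8)(20.79)(511 − 282.5) = 8550 J.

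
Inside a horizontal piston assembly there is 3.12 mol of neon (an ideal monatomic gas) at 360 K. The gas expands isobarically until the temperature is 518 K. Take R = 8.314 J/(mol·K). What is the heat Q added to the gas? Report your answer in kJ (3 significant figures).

Q ≈ 10.2 kJ

Isobaric: W = nRΔT = (3.12)(8.314)(158) = 4098 J.
ΔU = nCᵥΔT with Cᵥ = 3R/2: ΔU = (3.12)(12.47)(158) = 6148 J.
Q = ΔU + W = 6148 + 4098 = 10246 J.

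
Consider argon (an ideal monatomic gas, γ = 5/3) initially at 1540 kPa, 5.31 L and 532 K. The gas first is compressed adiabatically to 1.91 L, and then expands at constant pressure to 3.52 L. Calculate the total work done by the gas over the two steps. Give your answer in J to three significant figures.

Step 1 (adiabatic): W = (P₁V₁ − P₂V₂)/(γ−1) = (8177 − 16168)/0.667 = -11986 J.
After step 1: P = 8465 kPa, V = 1.91 L, T = 1052 K.
Step 2 (isobaric): W = PΔV = (8465 kPa)(3.52 − 1.91 L) = 13629 J.
W_total = -11986 + 13629 = 1643 J.

W_total ≈ 1640 J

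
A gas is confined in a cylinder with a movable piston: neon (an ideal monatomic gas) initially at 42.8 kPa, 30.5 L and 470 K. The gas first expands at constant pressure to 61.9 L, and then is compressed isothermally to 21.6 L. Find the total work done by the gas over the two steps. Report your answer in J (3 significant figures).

W_total ≈ -1450 J

Step 1 (isobaric): W = PΔV = (42.8 kPa)(61.9 − 30.5 L) = 1344 J.
After step 1: P = 42.8 kPa, V = 61.9 L, T = 953.9 K.
Step 2 (isothermal): W = P₁V₁ ln(V₂/V₁) = (2649) ln(21.6/61.9) = -2789 J.
W_total = 1344 − 2789 = -1445 J.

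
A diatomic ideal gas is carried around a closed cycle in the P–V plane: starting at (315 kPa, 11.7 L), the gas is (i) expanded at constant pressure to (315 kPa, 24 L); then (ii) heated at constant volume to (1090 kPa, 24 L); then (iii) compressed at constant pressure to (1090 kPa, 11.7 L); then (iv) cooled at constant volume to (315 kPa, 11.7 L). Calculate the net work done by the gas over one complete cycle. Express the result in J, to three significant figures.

W_net ≈ -9530 J

Constant-volume legs do no work.
W(i) = (315)(24 − 11.7) = 3874 J; W(iii) = (1090)(11.7 − 24) = -13407 J.
W_net = 3874 − 13407 = -9532 J (the counter-clockwise enclosed area).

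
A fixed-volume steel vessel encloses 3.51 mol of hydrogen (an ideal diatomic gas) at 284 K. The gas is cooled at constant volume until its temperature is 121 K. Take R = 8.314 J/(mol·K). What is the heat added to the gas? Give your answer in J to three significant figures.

Constant volume ⇒ W = 0, so Q = ΔU = nCᵥΔT with Cᵥ = 5R/2 = 20.79 J/(mol·K).
ΔU = (3.51)(20.79)(121 − 284) = -11892 J.

Q ≈ -11900 J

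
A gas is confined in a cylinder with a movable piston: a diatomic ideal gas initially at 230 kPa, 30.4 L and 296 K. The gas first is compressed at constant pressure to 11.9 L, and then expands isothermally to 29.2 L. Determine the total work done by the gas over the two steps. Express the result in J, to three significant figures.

Step 1 (isobaric): W = PΔV = (230 kPa)(11.9 − 30.4 L) = -4255 J.
After step 1: P = 230 kPa, V = 11.9 L, T = 115.9 K.
Step 2 (isothermal): W = P₁V₁ ln(V₂/V₁) = (2737) ln(29.2/11.9) = 2457 J.
W_total = -4255 + 2457 = -1798 J.

W_total ≈ -1800 J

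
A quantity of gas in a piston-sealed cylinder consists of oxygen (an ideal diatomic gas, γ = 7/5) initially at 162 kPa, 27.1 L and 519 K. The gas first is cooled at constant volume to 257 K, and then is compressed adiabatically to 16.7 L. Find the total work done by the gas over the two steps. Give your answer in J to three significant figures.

W_total ≈ -1160 J

Step 1 (isochoric): W = 0 (constant volume).
After step 1: P = 80.22 kPa (V unchanged).
Step 2 (adiabatic): W = (P₁V₁ − P₂V₂)/(γ−1) = (2174 − 2638)/0.4 = -1161 J.
W_total = 0 − 1161 = -1161 J.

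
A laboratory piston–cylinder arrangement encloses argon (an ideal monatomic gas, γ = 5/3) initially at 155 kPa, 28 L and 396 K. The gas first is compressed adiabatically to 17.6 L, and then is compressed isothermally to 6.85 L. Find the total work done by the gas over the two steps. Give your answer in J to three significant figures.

W_total ≈ -7940 J

Step 1 (adiabatic): W = (P₁V₁ − P₂V₂)/(γ−1) = (4340 − 5915)/0.667 = -2362 J.
After step 1: P = 336.1 kPa, V = 17.6 L, T = 539.7 K.
Step 2 (isothermal): W = P₁V₁ ln(V₂/V₁) = (5915) ln(6.85/17.6) = -5581 J.
W_total = -2362 − 5581 = -7943 J.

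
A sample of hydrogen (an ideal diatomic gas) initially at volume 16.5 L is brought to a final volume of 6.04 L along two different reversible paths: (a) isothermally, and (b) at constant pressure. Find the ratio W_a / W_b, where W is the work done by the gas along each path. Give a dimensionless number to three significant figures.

Path (a) isothermal: W = P₁V₁ ln(V₂/V₁) → W_a/(P₁V₁) = -1.005.
Path (b) isobaric: W = P₁(V₂ − V₁) → W_b/(P₁V₁) = -0.6339.
W_a / W_b = -1.005 / -0.6339 = 1.585.

W_a / W_b ≈ 1.59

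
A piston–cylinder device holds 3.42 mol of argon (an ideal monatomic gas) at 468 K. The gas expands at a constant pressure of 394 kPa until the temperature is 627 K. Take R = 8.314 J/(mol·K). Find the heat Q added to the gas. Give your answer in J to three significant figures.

Q ≈ 11300 J

Isobaric: W = nRΔT = (3.42)(8.314)(159) = 4521 J.
ΔU = nCᵥΔT with Cᵥ = 3R/2: ΔU = (3.42)(12.47)(159) = 6781 J.
Q = ΔU + W = 6781 + 4521 = 11302 J.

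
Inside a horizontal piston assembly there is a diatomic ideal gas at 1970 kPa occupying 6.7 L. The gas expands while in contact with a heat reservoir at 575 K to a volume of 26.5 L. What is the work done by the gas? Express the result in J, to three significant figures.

W ≈ 18100 J

Isothermal: W = nRT ln(V₂/V₁) = P₁V₁ ln(V₂/V₁).
P₁V₁ = (1970 kPa)(6.7 L) = 13199 J.
W = 13199 × ln(26.5/6.7) = 13199 × 1.375
W_by_gas = 18149 J.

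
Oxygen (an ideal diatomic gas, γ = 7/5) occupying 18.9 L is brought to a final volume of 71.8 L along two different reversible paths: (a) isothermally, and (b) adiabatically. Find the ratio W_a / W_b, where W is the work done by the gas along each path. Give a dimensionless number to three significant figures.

Path (a) isothermal: W = P₁V₁ ln(V₂/V₁) → W_a/(P₁V₁) = 1.335.
Path (b) adiabatic: W = P₁V₁(1 − (V₁/V₂)^(γ−1))/(γ−1) → W_b/(P₁V₁) = 1.034.
W_a / W_b = 1.335 / 1.034 = 1.291.

W_a / W_b ≈ 1.29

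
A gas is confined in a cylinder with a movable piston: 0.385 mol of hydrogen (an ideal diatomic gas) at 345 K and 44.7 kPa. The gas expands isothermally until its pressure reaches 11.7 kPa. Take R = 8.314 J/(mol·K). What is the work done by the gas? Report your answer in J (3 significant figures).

Isothermal process: W = nRT ln(V₂/V₁) = nRT ln(P₁/P₂).
W = (0.385)(8.314)(345) × ln(44.7/11.7)
  = 1104 × ln(3.821) = 1104 × 1.34
W_by_gas = 1480 J.

W ≈ 1480 J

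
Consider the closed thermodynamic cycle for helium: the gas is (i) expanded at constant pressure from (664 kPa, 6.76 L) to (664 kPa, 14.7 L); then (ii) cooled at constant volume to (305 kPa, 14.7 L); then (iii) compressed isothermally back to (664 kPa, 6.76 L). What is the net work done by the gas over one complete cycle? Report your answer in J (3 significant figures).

W_net ≈ 1790 J

Leg (i): W = PΔV = (664)(14.7 − 6.76) = 5272 J.
Leg (ii): W = 0.
Leg (iii): W = PᵢVᵢ ln(V_f/Vᵢ) = (4484) ln(6.76/14.7) = -3483 J.
W_net = 5272 − 3483 = 1789 J.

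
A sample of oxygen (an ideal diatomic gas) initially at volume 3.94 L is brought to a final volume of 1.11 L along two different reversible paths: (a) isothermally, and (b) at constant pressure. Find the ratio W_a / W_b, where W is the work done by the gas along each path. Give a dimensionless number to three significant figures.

Path (a) isothermal: W = P₁V₁ ln(V₂/V₁) → W_a/(P₁V₁) = -1.267.
Path (b) isobaric: W = P₁(V₂ − V₁) → W_b/(P₁V₁) = -0.7183.
W_a / W_b = -1.267 / -0.7183 = 1.764.

W_a / W_b ≈ 1.76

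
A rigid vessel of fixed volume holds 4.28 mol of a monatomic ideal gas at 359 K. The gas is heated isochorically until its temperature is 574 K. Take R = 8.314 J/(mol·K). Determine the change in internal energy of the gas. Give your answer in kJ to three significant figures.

ΔU ≈ 11.5 kJ

Constant volume ⇒ W = 0, so Q = ΔU = nCᵥΔT with Cᵥ = 3R/2 = 12.47 J/(mol·K).
ΔU = (4.28)(12.47)(574 − 359) = 11476 J.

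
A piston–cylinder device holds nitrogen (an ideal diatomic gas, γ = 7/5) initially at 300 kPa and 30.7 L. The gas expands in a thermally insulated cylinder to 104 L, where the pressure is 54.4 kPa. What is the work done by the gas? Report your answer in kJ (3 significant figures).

W ≈ 8.88 kJ

Adiabatic: W = (P₁V₁ − P₂V₂)/(γ − 1) with γ = 7/5.
P₁V₁ = 9210 J, P₂V₂ = 5658 J.
W = (9210 − 5658) / 0.4 = 8881 J.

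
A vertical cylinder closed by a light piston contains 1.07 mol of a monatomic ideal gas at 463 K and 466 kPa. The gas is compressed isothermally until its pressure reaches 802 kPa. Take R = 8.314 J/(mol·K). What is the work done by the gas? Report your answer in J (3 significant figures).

Isothermal process: W = nRT ln(V₂/V₁) = nRT ln(P₁/P₂).
W = (1.07)(8.314)(463) × ln(466/802)
  = 4119 × ln(0.581) = 4119 × -0.5429
W_by_gas = -2236 J.

W ≈ -2240 J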